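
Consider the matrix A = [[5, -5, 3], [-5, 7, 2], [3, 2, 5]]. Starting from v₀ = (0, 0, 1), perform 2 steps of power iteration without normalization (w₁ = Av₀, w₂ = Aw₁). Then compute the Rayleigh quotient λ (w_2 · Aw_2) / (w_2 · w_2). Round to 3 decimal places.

w1 = Av₀ = (5·0 + (-5)·0 + 3·1; (-5)·0 + 7·0 + 2·1; 3·0 + 2·0 + 5·1) = (3, 2, 5)
w2 = Aw1 = (5·3 + (-5)·2 + 3·5; (-5)·3 + 7·2 + 2·5; 3·3 + 2·2 + 5·5) = (20, 9, 38)
Aw2 = (169, 39, 268)
w2·Aw2 = 20·169 + 9·39 + 38·268 = 13915; w2·w2 = 20·20 + 9·9 + 38·38 = 1925
λ ≈ 13915/1925 = 7.229

λ ≈ 7.229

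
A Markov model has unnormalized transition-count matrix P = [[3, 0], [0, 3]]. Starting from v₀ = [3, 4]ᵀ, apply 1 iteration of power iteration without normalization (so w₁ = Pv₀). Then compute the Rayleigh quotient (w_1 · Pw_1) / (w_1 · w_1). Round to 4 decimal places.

w1 = Pv₀ = (3·3 + 0·4; 0·3 + 3·4) = (9, 12)
Pw1 = (27, 36)
w1·Pw1 = 9·27 + 12·36 = 675; w1·w1 = 9·9 + 12·12 = 225
λ ≈ 675/225 = 3.0000

3.0000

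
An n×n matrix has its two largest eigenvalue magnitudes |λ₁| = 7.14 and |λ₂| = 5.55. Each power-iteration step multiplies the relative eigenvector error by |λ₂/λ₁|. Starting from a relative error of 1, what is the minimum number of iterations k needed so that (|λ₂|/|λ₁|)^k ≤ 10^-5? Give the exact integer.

46

|λ₂/λ₁| = 5.55/7.14 = 0.77731
Need k ≥ ln(10^-5) / ln(0.77731) = -11.5129 / -0.2519 ≈ 45.702
Smallest integer k satisfying the bound: 46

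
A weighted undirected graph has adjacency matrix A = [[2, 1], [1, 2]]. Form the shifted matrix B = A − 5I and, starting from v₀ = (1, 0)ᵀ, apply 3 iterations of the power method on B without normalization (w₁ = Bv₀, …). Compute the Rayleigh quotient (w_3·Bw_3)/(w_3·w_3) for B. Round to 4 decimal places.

B = A − 5I has rows (-3, 1); (1, -3)
w1 = Bv₀ = (-3, 1)
w2 = Bw1 = (10, -6)
w3 = Bw2 = (-36, 28)
Bw3 = (136, -120)
w3·Bw3 = -8256; w3·w3 = 2080; μ ≈ -8256/2080 = -3.9692

-3.9692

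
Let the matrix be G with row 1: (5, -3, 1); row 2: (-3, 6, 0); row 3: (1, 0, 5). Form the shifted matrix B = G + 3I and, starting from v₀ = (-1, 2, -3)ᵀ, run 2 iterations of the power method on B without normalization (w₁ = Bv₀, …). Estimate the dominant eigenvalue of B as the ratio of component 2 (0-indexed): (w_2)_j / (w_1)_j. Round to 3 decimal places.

μ ≈ 8.680

B = G + 3I has rows (8, -3, 1); (-3, 9, 0); (1, 0, 8)
w1 = Bv₀ = (8·(-1) + (-3)·2 + 1·(-3); (-3)·(-1) + 9·2 + 0·(-3); 1·(-1) + 0·2 + 8·(-3)) = (-17, 21, -25)
w2 = Bw1 = (8·(-17) + (-3)·21 + 1·(-25); (-3)·(-17) + 9·21 + 0·(-25); 1·(-17) + 0·21 + 8·(-25)) = (-224, 240, -217)
Ratio: -217/-25 = 8.680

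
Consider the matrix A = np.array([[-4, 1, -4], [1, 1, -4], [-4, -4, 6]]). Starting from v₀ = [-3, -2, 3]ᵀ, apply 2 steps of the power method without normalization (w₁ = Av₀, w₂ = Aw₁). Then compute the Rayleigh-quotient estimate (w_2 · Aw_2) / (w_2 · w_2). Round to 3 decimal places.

w1 = Av₀ = (-2, -17, 38)
w2 = Aw1 = (-161, -171, 304)
Aw2 = (-743, -1548, 3152)
w2·Aw2 = (-161)·(-743) + (-171)·(-1548) + 304·3152 = 1342539; w2·w2 = (-161)·(-161) + (-171)·(-171) + 304·304 = 147578
λ ≈ 1342539/147578 = 9.097

λ ≈ 9.097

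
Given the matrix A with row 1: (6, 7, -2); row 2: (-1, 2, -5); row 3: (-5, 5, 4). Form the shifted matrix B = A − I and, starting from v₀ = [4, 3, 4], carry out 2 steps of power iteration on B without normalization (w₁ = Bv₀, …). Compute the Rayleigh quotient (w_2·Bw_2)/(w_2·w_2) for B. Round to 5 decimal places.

μ ≈ 2.84309

B = A − I has rows (5, 7, -2); (-1, 1, -5); (-5, 5, 3)
w1 = Bv₀ = (5·4 + 7·3 + (-2)·4; (-1)·4 + 1·3 + (-5)·4; (-5)·4 + 5·3 + 3·4) = (33, -21, 7)
w2 = Bw1 = (5·33 + 7·(-21) + (-2)·7; (-1)·33 + 1·(-21) + (-5)·7; (-5)·33 + 5·(-21) + 3·7) = (4, -89, -249)
Bw2 = (-105, 1152, -1212)
w2·Bw2 = 198840; w2·w2 = 69938; μ ≈ 198840/69938 = 2.84309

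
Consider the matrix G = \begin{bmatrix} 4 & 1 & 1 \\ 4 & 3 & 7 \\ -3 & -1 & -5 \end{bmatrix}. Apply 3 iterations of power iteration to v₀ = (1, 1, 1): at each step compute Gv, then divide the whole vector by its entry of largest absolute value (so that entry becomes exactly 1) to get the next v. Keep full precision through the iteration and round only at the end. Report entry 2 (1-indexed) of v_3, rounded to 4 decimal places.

1.0000

Gv0 = (6.00000, 14.00000, -9.00000); divide by 14.00000 → v1 = (0.42857, 1.00000, -0.64286)
Gv1 = (2.07143, 0.21429, 0.92857); divide by 2.07143 → v2 = (1.00000, 0.10345, 0.44828)
Gv2 = (4.55172, 7.44828, -5.34483); divide by 7.44828 → v3 = (0.61111, 1.00000, -0.71759)
Requested entry of v3: 216/216 = 1.0000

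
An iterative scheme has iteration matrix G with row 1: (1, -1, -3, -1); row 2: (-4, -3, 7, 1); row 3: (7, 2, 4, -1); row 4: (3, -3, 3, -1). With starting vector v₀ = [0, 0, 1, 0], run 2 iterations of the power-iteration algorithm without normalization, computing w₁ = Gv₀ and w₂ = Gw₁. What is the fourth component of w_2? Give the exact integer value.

-21

w1 = Gv₀ = (1·0 + (-1)·0 + (-3)·1 + (-1)·0; (-4)·0 + (-3)·0 + 7·1 + 1·0; 7·0 + 2·0 + 4·1 + (-1)·0; 3·0 + (-3)·0 + 3·1 + (-1)·0) = (-3, 7, 4, 3)
w2 = Gw1 = (1·(-3) + (-1)·7 + (-3)·4 + (-1)·3; (-4)·(-3) + (-3)·7 + 7·4 + 1·3; 7·(-3) + 2·7 + 4·4 + (-1)·3; 3·(-3) + (-3)·7 + 3·4 + (-1)·3) = (-25, 22, 6, -21)
The requested component of w2 is -21.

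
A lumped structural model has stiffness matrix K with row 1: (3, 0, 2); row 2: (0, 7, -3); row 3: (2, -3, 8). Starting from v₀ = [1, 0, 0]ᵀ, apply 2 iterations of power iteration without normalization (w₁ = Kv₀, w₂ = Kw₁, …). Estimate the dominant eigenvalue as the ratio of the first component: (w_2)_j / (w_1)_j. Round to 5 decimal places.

w1 = Kv₀ = (3·1 + 0·0 + 2·0; 0·1 + 7·0 + (-3)·0; 2·1 + (-3)·0 + 8·0) = (3, 0, 2)
w2 = Kw1 = (3·3 + 0·0 + 2·2; 0·3 + 7·0 + (-3)·2; 2·3 + (-3)·0 + 8·2) = (13, -6, 22)
Ratio at component: 13 / 3 = 4.33333

λ ≈ 4.33333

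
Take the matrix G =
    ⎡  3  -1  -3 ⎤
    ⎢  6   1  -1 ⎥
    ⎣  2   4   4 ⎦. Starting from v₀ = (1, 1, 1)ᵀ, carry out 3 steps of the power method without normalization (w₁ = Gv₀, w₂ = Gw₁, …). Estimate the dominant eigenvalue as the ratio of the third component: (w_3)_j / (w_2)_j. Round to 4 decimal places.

w1 = Gv₀ = (-1, 6, 10)
w2 = Gw1 = (-39, -10, 62)
w3 = Gw2 = (-293, -306, 130)
Ratio at component: 130 / 62 = 2.0968

2.0968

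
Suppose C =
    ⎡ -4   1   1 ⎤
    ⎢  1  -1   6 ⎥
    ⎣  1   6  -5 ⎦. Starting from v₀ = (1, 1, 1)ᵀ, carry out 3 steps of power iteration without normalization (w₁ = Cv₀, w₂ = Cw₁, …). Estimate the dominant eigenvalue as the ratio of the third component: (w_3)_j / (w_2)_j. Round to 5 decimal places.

-3.33333

w1 = Cv₀ = ((-4)·1 + 1·1 + 1·1; 1·1 + (-1)·1 + 6·1; 1·1 + 6·1 + (-5)·1) = (-2, 6, 2)
w2 = Cw1 = ((-4)·(-2) + 1·6 + 1·2; 1·(-2) + (-1)·6 + 6·2; 1·(-2) + 6·6 + (-5)·2) = (16, 4, 24)
w3 = Cw2 = (-36, 156, -80)
Ratio at component: -80 / 24 = -3.33333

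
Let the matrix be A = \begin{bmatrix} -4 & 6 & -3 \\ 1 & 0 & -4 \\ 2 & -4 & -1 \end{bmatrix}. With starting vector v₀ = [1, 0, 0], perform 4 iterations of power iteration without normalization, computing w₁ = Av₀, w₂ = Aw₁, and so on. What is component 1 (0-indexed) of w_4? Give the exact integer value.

w1 = Av₀ = ((-4)·1 + 6·0 + (-3)·0; 1·1 + 0·0 + (-4)·0; 2·1 + (-4)·0 + (-1)·0) = (-4, 1, 2)
w2 = Aw1 = ((-4)·(-4) + 6·1 + (-3)·2; 1·(-4) + 0·1 + (-4)·2; 2·(-4) + (-4)·1 + (-1)·2) = (16, -12, -14)
w3 = Aw2 = (-94, 72, 94)
w4 = Aw3 = (526, -470, -570)
The requested component of w4 is -470.

-470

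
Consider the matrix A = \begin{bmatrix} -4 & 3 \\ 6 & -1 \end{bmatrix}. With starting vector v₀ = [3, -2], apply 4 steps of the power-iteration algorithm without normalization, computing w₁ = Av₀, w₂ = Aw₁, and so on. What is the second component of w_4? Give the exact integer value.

-6392

w1 = Av₀ = ((-4)·3 + 3·(-2); 6·3 + (-1)·(-2)) = (-18, 20)
w2 = Aw1 = ((-4)·(-18) + 3·20; 6·(-18) + (-1)·20) = (132, -128)
w3 = Aw2 = (-912, 920)
w4 = Aw3 = (6408, -6392)
The requested component of w4 is -6392.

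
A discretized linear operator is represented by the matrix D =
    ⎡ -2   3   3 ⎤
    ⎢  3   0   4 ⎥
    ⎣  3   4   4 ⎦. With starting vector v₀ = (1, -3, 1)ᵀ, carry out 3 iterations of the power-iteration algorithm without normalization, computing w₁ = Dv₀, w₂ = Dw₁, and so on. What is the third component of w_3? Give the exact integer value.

w1 = Dv₀ = ((-2)·1 + 3·(-3) + 3·1; 3·1 + 0·(-3) + 4·1; 3·1 + 4·(-3) + 4·1) = (-8, 7, -5)
w2 = Dw1 = ((-2)·(-8) + 3·7 + 3·(-5); 3·(-8) + 0·7 + 4·(-5); 3·(-8) + 4·7 + 4·(-5)) = (22, -44, -16)
w3 = Dw2 = (-224, 2, -174)
The requested component of w3 is -174.

-174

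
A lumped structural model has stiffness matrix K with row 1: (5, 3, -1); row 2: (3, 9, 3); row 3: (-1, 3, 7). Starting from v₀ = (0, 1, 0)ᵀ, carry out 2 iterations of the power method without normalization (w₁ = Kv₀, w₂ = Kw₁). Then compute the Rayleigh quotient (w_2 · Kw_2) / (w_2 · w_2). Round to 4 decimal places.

w1 = Kv₀ = (5·0 + 3·1 + (-1)·0; 3·0 + 9·1 + 3·0; (-1)·0 + 3·1 + 7·0) = (3, 9, 3)
w2 = Kw1 = (5·3 + 3·9 + (-1)·3; 3·3 + 9·9 + 3·3; (-1)·3 + 3·9 + 7·3) = (39, 99, 45)
Kw2 = (447, 1143, 573)
w2·Kw2 = 39·447 + 99·1143 + 45·573 = 156375; w2·w2 = 39·39 + 99·99 + 45·45 = 13347
λ ≈ 156375/13347 = 11.7161

11.7161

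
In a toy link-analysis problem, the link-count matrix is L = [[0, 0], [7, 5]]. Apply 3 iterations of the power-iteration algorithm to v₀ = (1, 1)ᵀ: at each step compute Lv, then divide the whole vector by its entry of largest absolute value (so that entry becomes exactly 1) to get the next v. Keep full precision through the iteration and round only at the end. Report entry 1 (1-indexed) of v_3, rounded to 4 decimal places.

Lv0 = (0.00000, 12.00000); divide by 12.00000 → v1 = (0.00000, 1.00000)
Lv1 = (0.00000, 5.00000); divide by 5.00000 → v2 = (0.00000, 1.00000)
Lv2 = (0.00000, 5.00000); divide by 5.00000 → v3 = (0.00000, 1.00000)
Requested entry of v3: 0/300 = 0.0000

0.0000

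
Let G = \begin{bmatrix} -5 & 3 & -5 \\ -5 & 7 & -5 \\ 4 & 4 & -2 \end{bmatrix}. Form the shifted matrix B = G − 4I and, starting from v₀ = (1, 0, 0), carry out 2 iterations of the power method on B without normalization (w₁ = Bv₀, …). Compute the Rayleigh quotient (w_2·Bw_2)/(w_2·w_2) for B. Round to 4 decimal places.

-6.2191

B = G − 4I has rows (-9, 3, -5); (-5, 3, -5); (4, 4, -6)
w1 = Bv₀ = (-9, -5, 4)
w2 = Bw1 = (46, 10, -80)
Bw2 = (16, 200, 704)
w2·Bw2 = -53584; w2·w2 = 8616; μ ≈ -53584/8616 = -6.2191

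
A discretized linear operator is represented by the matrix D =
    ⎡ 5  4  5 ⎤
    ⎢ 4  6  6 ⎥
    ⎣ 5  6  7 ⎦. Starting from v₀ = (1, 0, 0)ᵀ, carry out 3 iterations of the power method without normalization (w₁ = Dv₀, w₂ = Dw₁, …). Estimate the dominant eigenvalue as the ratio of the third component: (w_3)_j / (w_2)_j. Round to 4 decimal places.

16.2143

w1 = Dv₀ = (5·1 + 4·0 + 5·0; 4·1 + 6·0 + 6·0; 5·1 + 6·0 + 7·0) = (5, 4, 5)
w2 = Dw1 = (5·5 + 4·4 + 5·5; 4·5 + 6·4 + 6·5; 5·5 + 6·4 + 7·5) = (66, 74, 84)
w3 = Dw2 = (1046, 1212, 1362)
Ratio at component: 1362 / 84 = 16.2143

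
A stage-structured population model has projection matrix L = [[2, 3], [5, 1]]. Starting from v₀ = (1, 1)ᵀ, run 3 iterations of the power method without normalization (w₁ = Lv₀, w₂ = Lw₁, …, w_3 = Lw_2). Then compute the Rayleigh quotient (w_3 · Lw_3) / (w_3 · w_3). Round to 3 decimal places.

w1 = Lv₀ = (2·1 + 3·1; 5·1 + 1·1) = (5, 6)
w2 = Lw1 = (2·5 + 3·6; 5·5 + 1·6) = (28, 31)
w3 = Lw2 = (149, 171)
Lw3 = (811, 916)
w3·Lw3 = 149·811 + 171·916 = 277475; w3·w3 = 149·149 + 171·171 = 51442
λ ≈ 277475/51442 = 5.394

5.394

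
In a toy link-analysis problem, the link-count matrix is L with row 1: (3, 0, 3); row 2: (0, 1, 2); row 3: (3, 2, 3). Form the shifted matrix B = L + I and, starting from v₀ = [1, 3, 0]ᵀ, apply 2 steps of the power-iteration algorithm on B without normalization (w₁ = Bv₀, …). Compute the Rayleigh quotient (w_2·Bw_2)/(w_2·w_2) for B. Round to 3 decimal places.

B = L + I has rows (4, 0, 3); (0, 2, 2); (3, 2, 4)
w1 = Bv₀ = (4·1 + 0·3 + 3·0; 0·1 + 2·3 + 2·0; 3·1 + 2·3 + 4·0) = (4, 6, 9)
w2 = Bw1 = (4·4 + 0·6 + 3·9; 0·4 + 2·6 + 2·9; 3·4 + 2·6 + 4·9) = (43, 30, 60)
Bw2 = (352, 180, 429)
w2·Bw2 = 46276; w2·w2 = 6349; μ ≈ 46276/6349 = 7.289

7.289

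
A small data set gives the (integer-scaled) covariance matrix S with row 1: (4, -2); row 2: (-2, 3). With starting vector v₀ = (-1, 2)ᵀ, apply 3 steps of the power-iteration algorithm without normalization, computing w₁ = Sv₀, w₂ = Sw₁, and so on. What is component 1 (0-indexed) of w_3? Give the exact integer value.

216

w1 = Sv₀ = (-8, 8)
w2 = Sw1 = (-48, 40)
w3 = Sw2 = (-272, 216)
The requested component of w3 is 216.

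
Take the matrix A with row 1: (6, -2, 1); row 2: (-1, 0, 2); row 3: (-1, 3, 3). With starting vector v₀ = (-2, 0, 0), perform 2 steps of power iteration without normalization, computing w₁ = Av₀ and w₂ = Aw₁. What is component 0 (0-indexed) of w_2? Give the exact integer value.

w1 = Av₀ = (-12, 2, 2)
w2 = Aw1 = (-74, 16, 24)
The requested component of w2 is -74.

-74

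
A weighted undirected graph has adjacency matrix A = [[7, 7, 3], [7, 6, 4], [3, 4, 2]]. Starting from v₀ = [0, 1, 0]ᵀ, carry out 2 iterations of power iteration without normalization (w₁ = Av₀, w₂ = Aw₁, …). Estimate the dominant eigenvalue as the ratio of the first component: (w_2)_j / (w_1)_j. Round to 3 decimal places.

λ ≈ 14.714

w1 = Av₀ = (7, 6, 4)
w2 = Aw1 = (103, 101, 53)
Ratio at component: 103 / 7 = 14.714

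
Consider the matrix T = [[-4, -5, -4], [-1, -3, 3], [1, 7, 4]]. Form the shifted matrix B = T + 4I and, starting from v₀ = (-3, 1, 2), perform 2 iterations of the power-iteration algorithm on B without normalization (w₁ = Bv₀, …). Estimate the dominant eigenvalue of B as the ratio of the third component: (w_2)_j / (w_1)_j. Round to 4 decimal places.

B = T + 4I has rows (0, -5, -4); (-1, 1, 3); (1, 7, 8)
w1 = Bv₀ = (-13, 10, 20)
w2 = Bw1 = (-130, 83, 217)
Ratio: 217/20 = 10.8500

μ ≈ 10.8500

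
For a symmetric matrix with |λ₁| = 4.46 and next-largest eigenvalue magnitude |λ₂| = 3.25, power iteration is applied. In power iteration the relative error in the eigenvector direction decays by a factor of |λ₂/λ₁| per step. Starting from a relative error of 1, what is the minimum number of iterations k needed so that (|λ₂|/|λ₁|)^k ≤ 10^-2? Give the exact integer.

15

|λ₂/λ₁| = 3.25/4.46 = 0.72870
Need k ≥ ln(10^-2) / ln(0.72870) = -4.6052 / -0.3165 ≈ 14.551
Smallest integer k satisfying the bound: 15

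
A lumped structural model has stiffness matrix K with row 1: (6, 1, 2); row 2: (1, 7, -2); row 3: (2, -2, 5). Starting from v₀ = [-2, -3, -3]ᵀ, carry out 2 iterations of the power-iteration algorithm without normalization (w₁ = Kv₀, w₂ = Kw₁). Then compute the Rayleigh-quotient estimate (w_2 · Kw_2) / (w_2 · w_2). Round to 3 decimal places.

w1 = Kv₀ = (-21, -17, -13)
w2 = Kw1 = (-169, -114, -73)
Kw2 = (-1274, -821, -475)
w2·Kw2 = (-169)·(-1274) + (-114)·(-821) + (-73)·(-475) = 343575; w2·w2 = (-169)·(-169) + (-114)·(-114) + (-73)·(-73) = 46886
λ ≈ 343575/46886 = 7.328

7.328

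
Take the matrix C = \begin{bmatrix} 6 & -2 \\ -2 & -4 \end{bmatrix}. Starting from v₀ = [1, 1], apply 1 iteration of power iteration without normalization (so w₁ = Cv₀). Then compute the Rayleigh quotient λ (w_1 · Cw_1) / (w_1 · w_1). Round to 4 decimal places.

w1 = Cv₀ = (6·1 + (-2)·1; (-2)·1 + (-4)·1) = (4, -6)
Cw1 = (36, 16)
w1·Cw1 = 4·36 + (-6)·16 = 48; w1·w1 = 4·4 + (-6)·(-6) = 52
λ ≈ 48/52 = 0.9231

0.9231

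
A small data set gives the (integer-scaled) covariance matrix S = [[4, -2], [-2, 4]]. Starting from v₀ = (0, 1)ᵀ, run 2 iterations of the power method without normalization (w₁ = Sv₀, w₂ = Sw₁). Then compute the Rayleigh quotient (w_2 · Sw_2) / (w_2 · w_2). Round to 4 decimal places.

w1 = Sv₀ = (4·0 + (-2)·1; (-2)·0 + 4·1) = (-2, 4)
w2 = Sw1 = (4·(-2) + (-2)·4; (-2)·(-2) + 4·4) = (-16, 20)
Sw2 = (-104, 112)
w2·Sw2 = (-16)·(-104) + 20·112 = 3904; w2·w2 = (-16)·(-16) + 20·20 = 656
λ ≈ 3904/656 = 5.9512

λ ≈ 5.9512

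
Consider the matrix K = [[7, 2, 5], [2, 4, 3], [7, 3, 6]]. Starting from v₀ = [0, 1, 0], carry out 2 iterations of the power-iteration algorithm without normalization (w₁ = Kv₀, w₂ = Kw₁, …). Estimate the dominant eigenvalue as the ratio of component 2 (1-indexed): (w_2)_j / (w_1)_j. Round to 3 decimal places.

λ ≈ 7.250

w1 = Kv₀ = (7·0 + 2·1 + 5·0; 2·0 + 4·1 + 3·0; 7·0 + 3·1 + 6·0) = (2, 4, 3)
w2 = Kw1 = (7·2 + 2·4 + 5·3; 2·2 + 4·4 + 3·3; 7·2 + 3·4 + 6·3) = (37, 29, 44)
Ratio at component: 29 / 4 = 7.250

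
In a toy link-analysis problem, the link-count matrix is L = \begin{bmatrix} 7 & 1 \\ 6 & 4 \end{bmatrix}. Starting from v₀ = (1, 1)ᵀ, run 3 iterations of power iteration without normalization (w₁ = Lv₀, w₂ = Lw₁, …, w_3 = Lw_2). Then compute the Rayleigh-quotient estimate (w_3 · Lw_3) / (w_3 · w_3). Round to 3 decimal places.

8.394

w1 = Lv₀ = (7·1 + 1·1; 6·1 + 4·1) = (8, 10)
w2 = Lw1 = (7·8 + 1·10; 6·8 + 4·10) = (66, 88)
w3 = Lw2 = (550, 748)
Lw3 = (4598, 6292)
w3·Lw3 = 550·4598 + 748·6292 = 7235316; w3·w3 = 550·550 + 748·748 = 862004
λ ≈ 7235316/862004 = 8.394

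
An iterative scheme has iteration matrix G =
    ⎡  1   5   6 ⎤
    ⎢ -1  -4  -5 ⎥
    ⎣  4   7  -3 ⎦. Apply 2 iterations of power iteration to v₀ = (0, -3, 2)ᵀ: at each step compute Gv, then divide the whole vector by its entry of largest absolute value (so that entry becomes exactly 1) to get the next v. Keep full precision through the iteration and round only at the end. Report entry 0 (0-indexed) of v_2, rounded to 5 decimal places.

Gv0 = (-3.000000, 2.000000, -27.000000); divide by -27.000000 → v1 = (0.111111, -0.074074, 1.000000)
Gv1 = (5.740741, -4.814815, -3.074074); divide by 5.740741 → v2 = (1.000000, -0.838710, -0.535484)
Requested entry of v2: -155/-155 = 1.00000

1.00000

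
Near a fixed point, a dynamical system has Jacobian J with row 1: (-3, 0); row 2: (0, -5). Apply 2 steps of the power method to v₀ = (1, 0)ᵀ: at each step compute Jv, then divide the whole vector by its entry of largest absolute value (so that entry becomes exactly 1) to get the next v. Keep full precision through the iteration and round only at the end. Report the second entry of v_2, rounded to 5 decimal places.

Jv0 = (-3.000000, 0.000000); divide by -3.000000 → v1 = (1.000000, 0.000000)
Jv1 = (-3.000000, 0.000000); divide by -3.000000 → v2 = (1.000000, 0.000000)
Requested entry of v2: 0/9 = 0.00000

0.00000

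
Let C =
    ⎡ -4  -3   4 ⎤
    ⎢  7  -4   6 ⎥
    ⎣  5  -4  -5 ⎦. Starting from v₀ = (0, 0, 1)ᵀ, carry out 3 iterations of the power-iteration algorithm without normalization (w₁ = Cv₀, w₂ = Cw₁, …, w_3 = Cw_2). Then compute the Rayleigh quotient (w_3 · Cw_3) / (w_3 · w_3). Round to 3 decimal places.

w1 = Cv₀ = ((-4)·0 + (-3)·0 + 4·1; 7·0 + (-4)·0 + 6·1; 5·0 + (-4)·0 + (-5)·1) = (4, 6, -5)
w2 = Cw1 = ((-4)·4 + (-3)·6 + 4·(-5); 7·4 + (-4)·6 + 6·(-5); 5·4 + (-4)·6 + (-5)·(-5)) = (-54, -26, 21)
w3 = Cw2 = (378, -148, -271)
Cw3 = (-2152, 1612, 3837)
w3·Cw3 = 378·(-2152) + (-148)·1612 + (-271)·3837 = -2091859; w3·w3 = 378·378 + (-148)·(-148) + (-271)·(-271) = 238229
λ ≈ -2091859/238229 = -8.781

-8.781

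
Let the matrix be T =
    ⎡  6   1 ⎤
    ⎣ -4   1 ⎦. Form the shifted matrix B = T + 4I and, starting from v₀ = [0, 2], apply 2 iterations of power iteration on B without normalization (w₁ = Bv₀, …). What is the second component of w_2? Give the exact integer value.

42

B = T + 4I has rows (10, 1); (-4, 5)
w1 = Bv₀ = (2, 10)
w2 = Bw1 = (30, 42)
Requested component of w2: 42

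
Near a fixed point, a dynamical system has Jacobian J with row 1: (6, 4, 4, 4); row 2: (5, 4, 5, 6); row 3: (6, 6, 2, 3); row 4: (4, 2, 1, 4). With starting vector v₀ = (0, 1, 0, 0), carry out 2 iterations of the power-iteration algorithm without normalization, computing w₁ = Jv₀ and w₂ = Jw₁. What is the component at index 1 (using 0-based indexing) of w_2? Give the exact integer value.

w1 = Jv₀ = (4, 4, 6, 2)
w2 = Jw1 = (72, 78, 66, 38)
The requested component of w2 is 78.

78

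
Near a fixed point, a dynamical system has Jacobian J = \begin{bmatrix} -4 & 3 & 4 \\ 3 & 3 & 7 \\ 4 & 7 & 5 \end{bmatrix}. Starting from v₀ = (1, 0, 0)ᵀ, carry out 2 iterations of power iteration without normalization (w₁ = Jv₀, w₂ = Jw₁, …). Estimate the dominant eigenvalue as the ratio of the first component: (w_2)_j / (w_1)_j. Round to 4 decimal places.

w1 = Jv₀ = ((-4)·1 + 3·0 + 4·0; 3·1 + 3·0 + 7·0; 4·1 + 7·0 + 5·0) = (-4, 3, 4)
w2 = Jw1 = ((-4)·(-4) + 3·3 + 4·4; 3·(-4) + 3·3 + 7·4; 4·(-4) + 7·3 + 5·4) = (41, 25, 25)
Ratio at component: 41 / -4 = -10.2500

λ ≈ -10.2500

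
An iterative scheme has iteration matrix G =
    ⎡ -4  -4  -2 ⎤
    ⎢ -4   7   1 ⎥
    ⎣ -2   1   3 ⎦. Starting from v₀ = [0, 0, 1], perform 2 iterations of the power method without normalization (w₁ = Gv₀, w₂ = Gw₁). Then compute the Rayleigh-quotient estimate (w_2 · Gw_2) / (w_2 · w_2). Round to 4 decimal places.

w1 = Gv₀ = ((-4)·0 + (-4)·0 + (-2)·1; (-4)·0 + 7·0 + 1·1; (-2)·0 + 1·0 + 3·1) = (-2, 1, 3)
w2 = Gw1 = ((-4)·(-2) + (-4)·1 + (-2)·3; (-4)·(-2) + 7·1 + 1·3; (-2)·(-2) + 1·1 + 3·3) = (-2, 18, 14)
Gw2 = (-92, 148, 64)
w2·Gw2 = (-2)·(-92) + 18·148 + 14·64 = 3744; w2·w2 = (-2)·(-2) + 18·18 + 14·14 = 524
λ ≈ 3744/524 = 7.1450

λ ≈ 7.1450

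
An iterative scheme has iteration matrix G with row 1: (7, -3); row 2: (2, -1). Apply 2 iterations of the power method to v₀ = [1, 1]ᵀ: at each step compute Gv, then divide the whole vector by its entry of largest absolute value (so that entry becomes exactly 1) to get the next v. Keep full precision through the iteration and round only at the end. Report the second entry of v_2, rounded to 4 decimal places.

Gv0 = (4.00000, 1.00000); divide by 4.00000 → v1 = (1.00000, 0.25000)
Gv1 = (6.25000, 1.75000); divide by 6.25000 → v2 = (1.00000, 0.28000)
Requested entry of v2: 7/25 = 0.2800

0.2800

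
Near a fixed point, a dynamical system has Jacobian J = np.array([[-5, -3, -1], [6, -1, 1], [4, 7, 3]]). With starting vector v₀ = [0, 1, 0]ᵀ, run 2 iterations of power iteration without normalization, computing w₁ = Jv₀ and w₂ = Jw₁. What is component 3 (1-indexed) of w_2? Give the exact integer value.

w1 = Jv₀ = ((-5)·0 + (-3)·1 + (-1)·0; 6·0 + (-1)·1 + 1·0; 4·0 + 7·1 + 3·0) = (-3, -1, 7)
w2 = Jw1 = ((-5)·(-3) + (-3)·(-1) + (-1)·7; 6·(-3) + (-1)·(-1) + 1·7; 4·(-3) + 7·(-1) + 3·7) = (11, -10, 2)
The requested component of w2 is 2.

2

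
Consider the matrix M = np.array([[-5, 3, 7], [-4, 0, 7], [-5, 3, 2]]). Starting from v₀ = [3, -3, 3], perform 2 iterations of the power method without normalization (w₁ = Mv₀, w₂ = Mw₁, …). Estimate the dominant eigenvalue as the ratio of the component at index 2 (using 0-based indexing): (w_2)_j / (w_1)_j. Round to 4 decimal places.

w1 = Mv₀ = ((-5)·3 + 3·(-3) + 7·3; (-4)·3 + 0·(-3) + 7·3; (-5)·3 + 3·(-3) + 2·3) = (-3, 9, -18)
w2 = Mw1 = ((-5)·(-3) + 3·9 + 7·(-18); (-4)·(-3) + 0·9 + 7·(-18); (-5)·(-3) + 3·9 + 2·(-18)) = (-84, -114, 6)
Ratio at component: 6 / -18 = -0.3333

λ ≈ -0.3333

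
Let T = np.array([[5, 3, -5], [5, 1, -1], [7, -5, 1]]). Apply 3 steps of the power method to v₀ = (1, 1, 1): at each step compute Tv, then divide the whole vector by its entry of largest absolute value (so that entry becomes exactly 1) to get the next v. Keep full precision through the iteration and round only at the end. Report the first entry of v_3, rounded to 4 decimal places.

1.0000

Tv0 = (3.00000, 5.00000, 3.00000); divide by 5.00000 → v1 = (0.60000, 1.00000, 0.60000)
Tv1 = (3.00000, 3.40000, -0.20000); divide by 3.40000 → v2 = (0.88235, 1.00000, -0.05882)
Tv2 = (7.70588, 5.47059, 1.11765); divide by 7.70588 → v3 = (1.00000, 0.70992, 0.14504)
Requested entry of v3: 131/131 = 1.0000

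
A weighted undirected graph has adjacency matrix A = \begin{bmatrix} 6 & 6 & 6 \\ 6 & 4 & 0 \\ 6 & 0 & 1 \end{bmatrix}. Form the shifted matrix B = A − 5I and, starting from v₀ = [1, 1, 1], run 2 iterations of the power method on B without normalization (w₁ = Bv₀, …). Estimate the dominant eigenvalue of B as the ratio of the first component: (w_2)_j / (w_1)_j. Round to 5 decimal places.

B = A − 5I has rows (1, 6, 6); (6, -1, 0); (6, 0, -4)
w1 = Bv₀ = (13, 5, 2)
w2 = Bw1 = (55, 73, 70)
Ratio: 55/13 = 4.23077

μ ≈ 4.23077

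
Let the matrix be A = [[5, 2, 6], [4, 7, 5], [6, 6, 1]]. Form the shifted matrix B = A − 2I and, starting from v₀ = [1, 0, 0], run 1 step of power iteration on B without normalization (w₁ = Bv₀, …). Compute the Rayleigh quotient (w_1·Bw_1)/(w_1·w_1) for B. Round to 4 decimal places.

μ ≈ 10.2131

B = A − 2I has rows (3, 2, 6); (4, 5, 5); (6, 6, -1)
w1 = Bv₀ = (3·1 + 2·0 + 6·0; 4·1 + 5·0 + 5·0; 6·1 + 6·0 + (-1)·0) = (3, 4, 6)
Bw1 = (53, 62, 36)
w1·Bw1 = 623; w1·w1 = 61; μ ≈ 623/61 = 10.2131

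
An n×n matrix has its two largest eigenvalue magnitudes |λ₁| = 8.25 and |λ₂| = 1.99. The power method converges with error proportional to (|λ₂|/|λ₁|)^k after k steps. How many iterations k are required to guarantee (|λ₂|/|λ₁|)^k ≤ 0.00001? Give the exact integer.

9

|λ₂/λ₁| = 1.99/8.25 = 0.24121
Need k ≥ ln(0.00001) / ln(0.24121) = -11.5129 / -1.4221 ≈ 8.096
Smallest integer k satisfying the bound: 9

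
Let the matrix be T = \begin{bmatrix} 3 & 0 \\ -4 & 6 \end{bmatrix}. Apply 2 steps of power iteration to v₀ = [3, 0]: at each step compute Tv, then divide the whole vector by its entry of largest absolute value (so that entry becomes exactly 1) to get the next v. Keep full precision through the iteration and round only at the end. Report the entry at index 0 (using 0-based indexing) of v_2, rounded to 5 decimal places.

Tv0 = (9.000000, -12.000000); divide by -12.000000 → v1 = (-0.750000, 1.000000)
Tv1 = (-2.250000, 9.000000); divide by 9.000000 → v2 = (-0.250000, 1.000000)
Requested entry of v2: 27/-108 = -0.25000

-0.25000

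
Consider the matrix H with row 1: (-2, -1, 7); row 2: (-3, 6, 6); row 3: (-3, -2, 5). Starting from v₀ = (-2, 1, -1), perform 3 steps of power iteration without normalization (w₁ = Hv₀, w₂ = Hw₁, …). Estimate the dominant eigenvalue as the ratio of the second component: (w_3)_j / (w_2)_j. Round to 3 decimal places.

w1 = Hv₀ = ((-2)·(-2) + (-1)·1 + 7·(-1); (-3)·(-2) + 6·1 + 6·(-1); (-3)·(-2) + (-2)·1 + 5·(-1)) = (-4, 6, -1)
w2 = Hw1 = ((-2)·(-4) + (-1)·6 + 7·(-1); (-3)·(-4) + 6·6 + 6·(-1); (-3)·(-4) + (-2)·6 + 5·(-1)) = (-5, 42, -5)
w3 = Hw2 = (-67, 237, -94)
Ratio at component: 237 / 42 = 5.643

5.643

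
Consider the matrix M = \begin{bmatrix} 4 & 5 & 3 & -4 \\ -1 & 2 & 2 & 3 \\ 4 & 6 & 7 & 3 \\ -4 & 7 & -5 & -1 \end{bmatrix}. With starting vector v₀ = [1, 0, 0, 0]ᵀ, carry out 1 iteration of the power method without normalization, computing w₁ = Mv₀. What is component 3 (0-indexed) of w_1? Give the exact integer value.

-4

w1 = Mv₀ = (4, -1, 4, -4)
The requested component of w1 is -4.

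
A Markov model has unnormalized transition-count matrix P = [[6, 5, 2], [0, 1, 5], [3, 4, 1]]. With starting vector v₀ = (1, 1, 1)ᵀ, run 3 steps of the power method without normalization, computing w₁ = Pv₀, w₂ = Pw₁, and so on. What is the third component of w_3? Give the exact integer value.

w1 = Pv₀ = (13, 6, 8)
w2 = Pw1 = (124, 46, 71)
w3 = Pw2 = (1116, 401, 627)
The requested component of w3 is 627.

627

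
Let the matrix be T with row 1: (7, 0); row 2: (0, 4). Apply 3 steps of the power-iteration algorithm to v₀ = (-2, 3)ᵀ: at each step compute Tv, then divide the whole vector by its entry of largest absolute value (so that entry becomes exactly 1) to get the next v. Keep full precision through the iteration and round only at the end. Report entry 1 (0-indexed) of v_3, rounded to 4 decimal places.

-0.2799

Tv0 = (-14.00000, 12.00000); divide by -14.00000 → v1 = (1.00000, -0.85714)
Tv1 = (7.00000, -3.42857); divide by 7.00000 → v2 = (1.00000, -0.48980)
Tv2 = (7.00000, -1.95918); divide by 7.00000 → v3 = (1.00000, -0.27988)
Requested entry of v3: 192/-686 = -0.2799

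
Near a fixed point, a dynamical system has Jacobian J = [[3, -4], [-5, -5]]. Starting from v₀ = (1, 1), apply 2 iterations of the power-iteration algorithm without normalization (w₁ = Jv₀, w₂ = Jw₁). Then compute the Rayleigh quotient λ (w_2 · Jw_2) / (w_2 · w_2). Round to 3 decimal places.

w1 = Jv₀ = (3·1 + (-4)·1; (-5)·1 + (-5)·1) = (-1, -10)
w2 = Jw1 = (3·(-1) + (-4)·(-10); (-5)·(-1) + (-5)·(-10)) = (37, 55)
Jw2 = (-109, -460)
w2·Jw2 = 37·(-109) + 55·(-460) = -29333; w2·w2 = 37·37 + 55·55 = 4394
λ ≈ -29333/4394 = -6.676

λ ≈ -6.676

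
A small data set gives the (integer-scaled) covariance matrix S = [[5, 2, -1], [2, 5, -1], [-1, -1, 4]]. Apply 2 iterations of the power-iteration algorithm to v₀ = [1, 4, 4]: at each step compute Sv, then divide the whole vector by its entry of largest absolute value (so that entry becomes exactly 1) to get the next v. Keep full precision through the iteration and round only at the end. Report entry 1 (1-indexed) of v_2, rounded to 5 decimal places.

Sv0 = (9.000000, 18.000000, 11.000000); divide by 18.000000 → v1 = (0.500000, 1.000000, 0.611111)
Sv1 = (3.888889, 5.388889, 0.944444); divide by 5.388889 → v2 = (0.721649, 1.000000, 0.175258)
Requested entry of v2: 70/97 = 0.72165

0.72165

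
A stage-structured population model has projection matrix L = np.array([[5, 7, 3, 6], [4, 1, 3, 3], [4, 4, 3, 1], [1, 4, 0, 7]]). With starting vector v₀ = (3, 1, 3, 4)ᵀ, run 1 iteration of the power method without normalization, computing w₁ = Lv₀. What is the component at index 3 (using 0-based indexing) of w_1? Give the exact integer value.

w1 = Lv₀ = (5·3 + 7·1 + 3·3 + 6·4; 4·3 + 1·1 + 3·3 + 3·4; 4·3 + 4·1 + 3·3 + 1·4; 1·3 + 4·1 + 0·3 + 7·4) = (55, 34, 29, 35)
The requested component of w1 is 35.

35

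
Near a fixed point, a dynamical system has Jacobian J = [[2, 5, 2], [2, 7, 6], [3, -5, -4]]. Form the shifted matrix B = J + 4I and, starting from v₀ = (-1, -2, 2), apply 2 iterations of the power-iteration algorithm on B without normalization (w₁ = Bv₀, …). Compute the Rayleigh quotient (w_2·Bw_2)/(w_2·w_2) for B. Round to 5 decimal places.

11.04772

B = J + 4I has rows (6, 5, 2); (2, 11, 6); (3, -5, 0)
w1 = Bv₀ = (-12, -12, 7)
w2 = Bw1 = (-118, -114, 24)
Bw2 = (-1230, -1346, 216)
w2·Bw2 = 303768; w2·w2 = 27496; μ ≈ 303768/27496 = 11.04772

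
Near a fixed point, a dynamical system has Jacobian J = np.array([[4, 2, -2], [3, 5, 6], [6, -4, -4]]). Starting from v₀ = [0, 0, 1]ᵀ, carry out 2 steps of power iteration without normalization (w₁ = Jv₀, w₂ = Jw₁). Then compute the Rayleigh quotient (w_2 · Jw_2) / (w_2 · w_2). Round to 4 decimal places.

λ ≈ -3.6471

w1 = Jv₀ = (4·0 + 2·0 + (-2)·1; 3·0 + 5·0 + 6·1; 6·0 + (-4)·0 + (-4)·1) = (-2, 6, -4)
w2 = Jw1 = (4·(-2) + 2·6 + (-2)·(-4); 3·(-2) + 5·6 + 6·(-4); 6·(-2) + (-4)·6 + (-4)·(-4)) = (12, 0, -20)
Jw2 = (88, -84, 152)
w2·Jw2 = 12·88 + 0·(-84) + (-20)·152 = -1984; w2·w2 = 12·12 + 0·0 + (-20)·(-20) = 544
λ ≈ -1984/544 = -3.6471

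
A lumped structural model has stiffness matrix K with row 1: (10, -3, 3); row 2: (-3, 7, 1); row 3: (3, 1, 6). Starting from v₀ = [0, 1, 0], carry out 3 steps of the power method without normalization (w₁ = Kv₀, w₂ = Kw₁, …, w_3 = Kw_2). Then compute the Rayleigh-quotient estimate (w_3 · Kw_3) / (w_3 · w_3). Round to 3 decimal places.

λ ≈ 11.878

w1 = Kv₀ = (-3, 7, 1)
w2 = Kw1 = (-48, 59, 4)
w3 = Kw2 = (-645, 561, -61)
Kw3 = (-8316, 5801, -1740)
w3·Kw3 = (-645)·(-8316) + 561·5801 + (-61)·(-1740) = 8724321; w3·w3 = (-645)·(-645) + 561·561 + (-61)·(-61) = 734467
λ ≈ 8724321/734467 = 11.878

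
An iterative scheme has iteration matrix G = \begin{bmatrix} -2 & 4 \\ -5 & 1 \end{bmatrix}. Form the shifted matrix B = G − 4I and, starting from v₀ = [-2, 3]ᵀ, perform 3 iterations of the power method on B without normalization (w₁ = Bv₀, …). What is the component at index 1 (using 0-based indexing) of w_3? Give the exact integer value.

B = G − 4I has rows (-6, 4); (-5, -3)
w1 = Bv₀ = (24, 1)
w2 = Bw1 = (-140, -123)
w3 = Bw2 = (348, 1069)
Requested component of w3: 1069

1069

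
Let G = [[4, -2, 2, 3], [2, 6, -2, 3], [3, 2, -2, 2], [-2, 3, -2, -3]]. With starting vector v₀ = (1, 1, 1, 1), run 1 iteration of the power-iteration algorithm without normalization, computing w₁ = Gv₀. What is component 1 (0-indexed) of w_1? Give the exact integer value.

w1 = Gv₀ = (7, 9, 5, -4)
The requested component of w1 is 9.

9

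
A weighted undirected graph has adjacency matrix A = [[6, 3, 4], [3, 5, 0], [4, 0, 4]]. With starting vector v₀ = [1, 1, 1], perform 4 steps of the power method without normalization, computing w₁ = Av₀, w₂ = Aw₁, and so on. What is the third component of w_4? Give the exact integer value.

8996

w1 = Av₀ = (13, 8, 8)
w2 = Aw1 = (134, 79, 84)
w3 = Aw2 = (1377, 797, 872)
w4 = Aw3 = (14141, 8116, 8996)
The requested component of w4 is 8996.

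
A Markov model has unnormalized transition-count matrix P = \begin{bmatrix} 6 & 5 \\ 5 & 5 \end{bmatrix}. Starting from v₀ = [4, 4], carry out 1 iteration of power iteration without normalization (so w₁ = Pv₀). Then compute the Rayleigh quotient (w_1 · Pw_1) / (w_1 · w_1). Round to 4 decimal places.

w1 = Pv₀ = (6·4 + 5·4; 5·4 + 5·4) = (44, 40)
Pw1 = (464, 420)
w1·Pw1 = 44·464 + 40·420 = 37216; w1·w1 = 44·44 + 40·40 = 3536
λ ≈ 37216/3536 = 10.5249

10.5249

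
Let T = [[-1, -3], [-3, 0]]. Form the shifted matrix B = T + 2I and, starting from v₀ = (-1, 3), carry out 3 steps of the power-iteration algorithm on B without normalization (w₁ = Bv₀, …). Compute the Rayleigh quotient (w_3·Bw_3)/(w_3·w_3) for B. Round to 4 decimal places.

B = T + 2I has rows (1, -3); (-3, 2)
w1 = Bv₀ = (-10, 9)
w2 = Bw1 = (-37, 48)
w3 = Bw2 = (-181, 207)
Bw3 = (-802, 957)
w3·Bw3 = 343261; w3·w3 = 75610; μ ≈ 343261/75610 = 4.5399

μ ≈ 4.5399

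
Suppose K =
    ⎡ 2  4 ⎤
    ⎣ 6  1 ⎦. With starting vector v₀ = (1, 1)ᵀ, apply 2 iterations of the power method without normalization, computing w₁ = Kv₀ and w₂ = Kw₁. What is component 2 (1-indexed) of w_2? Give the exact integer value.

43

w1 = Kv₀ = (2·1 + 4·1; 6·1 + 1·1) = (6, 7)
w2 = Kw1 = (2·6 + 4·7; 6·6 + 1·7) = (40, 43)
The requested component of w2 is 43.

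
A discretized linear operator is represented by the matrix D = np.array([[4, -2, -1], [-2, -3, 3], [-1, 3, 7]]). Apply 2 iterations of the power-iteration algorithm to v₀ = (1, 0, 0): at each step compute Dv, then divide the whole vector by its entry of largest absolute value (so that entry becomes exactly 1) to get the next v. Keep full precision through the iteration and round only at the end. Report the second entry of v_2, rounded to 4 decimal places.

-0.2381

Dv0 = (4.00000, -2.00000, -1.00000); divide by 4.00000 → v1 = (1.00000, -0.50000, -0.25000)
Dv1 = (5.25000, -1.25000, -4.25000); divide by 5.25000 → v2 = (1.00000, -0.23810, -0.80952)
Requested entry of v2: -5/21 = -0.2381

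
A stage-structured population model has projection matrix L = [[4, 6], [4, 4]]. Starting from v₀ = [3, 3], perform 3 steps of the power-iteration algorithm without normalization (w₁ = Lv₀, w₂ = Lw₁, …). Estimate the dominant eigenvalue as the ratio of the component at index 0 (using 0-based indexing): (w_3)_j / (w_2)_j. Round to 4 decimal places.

λ ≈ 8.9091

w1 = Lv₀ = (4·3 + 6·3; 4·3 + 4·3) = (30, 24)
w2 = Lw1 = (4·30 + 6·24; 4·30 + 4·24) = (264, 216)
w3 = Lw2 = (2352, 1920)
Ratio at component: 2352 / 264 = 8.9091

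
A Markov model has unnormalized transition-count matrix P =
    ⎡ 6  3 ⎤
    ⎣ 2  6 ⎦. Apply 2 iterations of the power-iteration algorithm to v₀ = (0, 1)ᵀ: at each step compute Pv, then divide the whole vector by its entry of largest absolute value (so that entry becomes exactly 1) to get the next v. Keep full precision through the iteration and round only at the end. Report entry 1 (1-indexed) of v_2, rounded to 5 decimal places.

Pv0 = (3.000000, 6.000000); divide by 6.000000 → v1 = (0.500000, 1.000000)
Pv1 = (6.000000, 7.000000); divide by 7.000000 → v2 = (0.857143, 1.000000)
Requested entry of v2: 36/42 = 0.85714

0.85714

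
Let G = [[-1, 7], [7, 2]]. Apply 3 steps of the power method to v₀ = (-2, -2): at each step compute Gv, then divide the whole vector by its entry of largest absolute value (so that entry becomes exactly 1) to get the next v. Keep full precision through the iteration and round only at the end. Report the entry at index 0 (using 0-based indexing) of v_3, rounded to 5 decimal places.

Gv0 = (-12.000000, -18.000000); divide by -18.000000 → v1 = (0.666667, 1.000000)
Gv1 = (6.333333, 6.666667); divide by 6.666667 → v2 = (0.950000, 1.000000)
Gv2 = (6.050000, 8.650000); divide by 8.650000 → v3 = (0.699422, 1.000000)
Requested entry of v3: -726/-1038 = 0.69942

0.69942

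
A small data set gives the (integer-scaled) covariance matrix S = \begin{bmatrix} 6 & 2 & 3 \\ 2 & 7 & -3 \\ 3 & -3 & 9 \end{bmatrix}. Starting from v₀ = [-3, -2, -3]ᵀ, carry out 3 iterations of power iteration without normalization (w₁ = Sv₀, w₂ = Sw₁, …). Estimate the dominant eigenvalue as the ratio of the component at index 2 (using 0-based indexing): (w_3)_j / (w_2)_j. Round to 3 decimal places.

11.264

w1 = Sv₀ = (-31, -11, -30)
w2 = Sw1 = (-298, -49, -330)
w3 = Sw2 = (-2876, 51, -3717)
Ratio at component: -3717 / -330 = 11.264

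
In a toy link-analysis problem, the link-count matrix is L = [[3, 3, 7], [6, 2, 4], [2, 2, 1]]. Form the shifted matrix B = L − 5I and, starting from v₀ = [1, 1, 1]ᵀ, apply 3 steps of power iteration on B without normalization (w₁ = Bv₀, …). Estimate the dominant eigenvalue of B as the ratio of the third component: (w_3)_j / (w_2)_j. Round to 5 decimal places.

-1.86667

B = L − 5I has rows (-2, 3, 7); (6, -3, 4); (2, 2, -4)
w1 = Bv₀ = ((-2)·1 + 3·1 + 7·1; 6·1 + (-3)·1 + 4·1; 2·1 + 2·1 + (-4)·1) = (8, 7, 0)
w2 = Bw1 = ((-2)·8 + 3·7 + 7·0; 6·8 + (-3)·7 + 4·0; 2·8 + 2·7 + (-4)·0) = (5, 27, 30)
w3 = Bw2 = (281, 69, -56)
Ratio: -56/30 = -1.86667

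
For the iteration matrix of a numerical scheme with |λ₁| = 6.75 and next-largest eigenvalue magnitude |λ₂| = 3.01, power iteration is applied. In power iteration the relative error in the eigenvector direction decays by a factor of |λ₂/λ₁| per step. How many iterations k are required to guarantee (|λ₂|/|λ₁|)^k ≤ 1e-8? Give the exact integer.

23

|λ₂/λ₁| = 3.01/6.75 = 0.44593
Need k ≥ ln(1e-8) / ln(0.44593) = -18.4207 / -0.8076 ≈ 22.809
Smallest integer k satisfying the bound: 23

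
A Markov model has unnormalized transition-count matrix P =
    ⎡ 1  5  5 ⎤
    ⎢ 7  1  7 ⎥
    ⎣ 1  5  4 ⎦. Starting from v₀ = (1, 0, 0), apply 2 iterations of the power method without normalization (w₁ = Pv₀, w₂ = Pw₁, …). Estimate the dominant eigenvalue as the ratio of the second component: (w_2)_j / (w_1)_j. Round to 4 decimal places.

w1 = Pv₀ = (1·1 + 5·0 + 5·0; 7·1 + 1·0 + 7·0; 1·1 + 5·0 + 4·0) = (1, 7, 1)
w2 = Pw1 = (1·1 + 5·7 + 5·1; 7·1 + 1·7 + 7·1; 1·1 + 5·7 + 4·1) = (41, 21, 40)
Ratio at component: 21 / 7 = 3.0000

λ ≈ 3.0000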